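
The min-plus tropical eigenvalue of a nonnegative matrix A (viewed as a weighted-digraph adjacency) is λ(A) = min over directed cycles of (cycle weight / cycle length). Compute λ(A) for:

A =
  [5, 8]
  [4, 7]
λ(A) = 5

Enumerate directed cycles and compute their means (weight / length). Sample:
  cycle 0 → 0: weight = 5, length = 1, mean = 5/1 ≈ 5.000
  cycle 1 → 1: weight = 7, length = 1, mean = 7/1 ≈ 7.000
  cycle 0 → 1 → 0: weight = 12, length = 2, mean = 12/2 ≈ 6.000
  cycle 1 → 0 → 1: weight = 12, length = 2, mean = 12/2 ≈ 6.000
Minimum mean = 5.000, attained e.g. along the cycle 0 → 0 with weight 5 and length 1. So λ(A) = 5/1 = 5.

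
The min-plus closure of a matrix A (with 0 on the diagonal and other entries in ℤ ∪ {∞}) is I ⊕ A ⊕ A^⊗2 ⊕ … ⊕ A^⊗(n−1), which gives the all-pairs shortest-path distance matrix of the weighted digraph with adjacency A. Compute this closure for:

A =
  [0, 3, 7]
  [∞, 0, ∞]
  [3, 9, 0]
Closure =
  [0, 3, 7]
  [∞, 0, ∞]
  [3, 6, 0]

This is the Floyd-Warshall all-pairs shortest-path computation. For each intermediate vertex k = 0, 1, …, 2, update dist[i][j] ← min(dist[i][j], dist[i][k] + dist[k][j]). The final matrix gives, for each (i, j), the minimum total weight of any directed path from i to j (possibly empty when i = j).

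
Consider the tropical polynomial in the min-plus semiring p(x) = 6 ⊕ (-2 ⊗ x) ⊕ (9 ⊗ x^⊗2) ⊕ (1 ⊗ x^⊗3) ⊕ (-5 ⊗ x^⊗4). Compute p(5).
p(5) = 3

A tropical monomial a ⊗ x^⊗i evaluates to a + i · x. Evaluating each term at x = 5:
  Term 0 contributes 6 + 0 · 5 = 6
  Term 1 contributes -2 + 1 · 5 = 3
  Term 2 contributes 9 + 2 · 5 = 19
  Term 3 contributes 1 + 3 · 5 = 16
  Term 4 contributes -5 + 4 · 5 = 15
p(5) = ⊕ of these = min[6, 3, 19, 16, 15] = 3.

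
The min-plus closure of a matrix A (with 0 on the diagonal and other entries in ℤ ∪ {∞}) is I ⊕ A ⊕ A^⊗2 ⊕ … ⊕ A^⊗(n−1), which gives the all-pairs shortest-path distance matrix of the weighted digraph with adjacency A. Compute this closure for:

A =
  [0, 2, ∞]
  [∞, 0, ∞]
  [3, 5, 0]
Closure =
  [0, 2, ∞]
  [∞, 0, ∞]
  [3, 5, 0]

This is the Floyd-Warshall all-pairs shortest-path computation. For each intermediate vertex k = 0, 1, …, 2, update dist[i][j] ← min(dist[i][j], dist[i][k] + dist[k][j]). The final matrix gives, for each (i, j), the minimum total weight of any directed path from i to j (possibly empty when i = j).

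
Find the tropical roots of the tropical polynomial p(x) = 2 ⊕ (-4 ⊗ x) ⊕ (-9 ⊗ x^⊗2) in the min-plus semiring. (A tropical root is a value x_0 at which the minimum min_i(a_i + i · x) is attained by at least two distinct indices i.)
Roots: {5, 6}

Each tropical root is a break point of the lower envelope of the lines y = a_i + i · x (there are 3 lines, with slopes 0, 1, ..., 2). Only the lines that attain the minimum somewhere contribute to roots; other lines are dominated. Here the surviving (envelope) indices are i = 2, i = 1, i = 0.
Intersections between consecutive envelope lines give the roots: for adjacent envelope indices i < j the intersection is x = (a_i − a_j) / (j − i). Reading off the sorted break points: {5, 6}.
Verification: at each break x_0, at least two indices attain the minimum of min_i(a_i + i · x_0).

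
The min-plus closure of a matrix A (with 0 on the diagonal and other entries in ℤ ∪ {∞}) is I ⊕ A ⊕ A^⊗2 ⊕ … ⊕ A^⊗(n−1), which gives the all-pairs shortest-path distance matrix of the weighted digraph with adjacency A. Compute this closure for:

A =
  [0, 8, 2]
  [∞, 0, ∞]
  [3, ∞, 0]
Closure =
  [0, 8, 2]
  [∞, 0, ∞]
  [3, 11, 0]

This is the Floyd-Warshall all-pairs shortest-path computation. For each intermediate vertex k = 0, 1, …, 2, update dist[i][j] ← min(dist[i][j], dist[i][k] + dist[k][j]). The final matrix gives, for each (i, j), the minimum total weight of any directed path from i to j (possibly empty when i = j).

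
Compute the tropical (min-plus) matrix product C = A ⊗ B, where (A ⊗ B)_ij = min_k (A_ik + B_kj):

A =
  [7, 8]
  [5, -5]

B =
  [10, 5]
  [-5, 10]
A ⊗ B =
  [3, 12]
  [-10, 5]

Apply the min-plus product entry-by-entry:
  C[0][0] = min over k of (A[0][0] + B[0][0] = 7 + 10 = 17, A[0][1] + B[1][0] = 8 + -5 = 3) = 3 (attained at k = 1)
  C[0][1] = min over k of (A[0][0] + B[0][1] = 7 + 5 = 12, A[0][1] + B[1][1] = 8 + 10 = 18) = 12 (attained at k = 0)
  C[1][0] = min over k of (A[1][0] + B[0][0] = 5 + 10 = 15, A[1][1] + B[1][0] = -5 + -5 = -10) = -10 (attained at k = 1)
  C[1][1] = min over k of (A[1][0] + B[0][1] = 5 + 5 = 10, A[1][1] + B[1][1] = -5 + 10 = 5) = 5 (attained at k = 1)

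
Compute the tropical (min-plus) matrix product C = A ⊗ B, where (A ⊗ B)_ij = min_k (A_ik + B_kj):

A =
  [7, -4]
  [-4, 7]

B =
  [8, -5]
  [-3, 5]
A ⊗ B =
  [-7, 1]
  [4, -9]

Apply the min-plus product entry-by-entry:
  C[0][0] = min over k of (A[0][0] + B[0][0] = 7 + 8 = 15, A[0][1] + B[1][0] = -4 + -3 = -7) = -7 (attained at k = 1)
  C[0][1] = min over k of (A[0][0] + B[0][1] = 7 + -5 = 2, A[0][1] + B[1][1] = -4 + 5 = 1) = 1 (attained at k = 1)
  C[1][0] = min over k of (A[1][0] + B[0][0] = -4 + 8 = 4, A[1][1] + B[1][0] = 7 + -3 = 4) = 4 (attained at k = 0)
  C[1][1] = min over k of (A[1][0] + B[0][1] = -4 + -5 = -9, A[1][1] + B[1][1] = 7 + 5 = 12) = -9 (attained at k = 0)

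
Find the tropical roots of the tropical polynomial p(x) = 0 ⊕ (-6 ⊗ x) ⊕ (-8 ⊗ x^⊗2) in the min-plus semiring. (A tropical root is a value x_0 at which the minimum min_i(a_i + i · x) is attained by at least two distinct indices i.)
Roots: {2, 6}

Each tropical root is a break point of the lower envelope of the lines y = a_i + i · x (there are 3 lines, with slopes 0, 1, ..., 2). Only the lines that attain the minimum somewhere contribute to roots; other lines are dominated. Here the surviving (envelope) indices are i = 2, i = 1, i = 0.
Intersections between consecutive envelope lines give the roots: for adjacent envelope indices i < j the intersection is x = (a_i − a_j) / (j − i). Reading off the sorted break points: {2, 6}.
Verification: at each break x_0, at least two indices attain the minimum of min_i(a_i + i · x_0).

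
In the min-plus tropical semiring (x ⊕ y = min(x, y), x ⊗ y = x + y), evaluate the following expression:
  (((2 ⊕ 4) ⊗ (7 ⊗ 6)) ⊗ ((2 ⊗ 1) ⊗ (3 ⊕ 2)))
(((2 ⊕ 4) ⊗ (7 ⊗ 6)) ⊗ ((2 ⊗ 1) ⊗ (3 ⊕ 2))) = 20

Expand innermost to outermost. Recall ⊕ takes the minimum of its arguments and ⊗ takes their sum. Working out the expression (((2 ⊕ 4) ⊗ (7 ⊗ 6)) ⊗ ((2 ⊗ 1) ⊗ (3 ⊕ 2))) gives 20.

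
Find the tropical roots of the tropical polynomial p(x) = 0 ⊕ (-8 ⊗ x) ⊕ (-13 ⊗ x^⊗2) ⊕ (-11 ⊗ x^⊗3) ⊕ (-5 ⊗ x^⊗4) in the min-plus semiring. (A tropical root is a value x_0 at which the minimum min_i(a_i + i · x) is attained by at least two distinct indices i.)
Roots: {-6, -2, 5, 8}

Each tropical root is a break point of the lower envelope of the lines y = a_i + i · x (there are 5 lines, with slopes 0, 1, ..., 4). Only the lines that attain the minimum somewhere contribute to roots; other lines are dominated. Here the surviving (envelope) indices are i = 4, i = 3, i = 2, i = 1, i = 0.
Intersections between consecutive envelope lines give the roots: for adjacent envelope indices i < j the intersection is x = (a_i − a_j) / (j − i). Reading off the sorted break points: {-6, -2, 5, 8}.
Verification: at each break x_0, at least two indices attain the minimum of min_i(a_i + i · x_0).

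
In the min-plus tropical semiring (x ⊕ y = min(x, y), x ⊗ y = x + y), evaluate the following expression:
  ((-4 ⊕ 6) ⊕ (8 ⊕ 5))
((-4 ⊕ 6) ⊕ (8 ⊕ 5)) = -4

Expand innermost to outermost. Recall ⊕ takes the minimum of its arguments and ⊗ takes their sum. Working out the expression ((-4 ⊕ 6) ⊕ (8 ⊕ 5)) gives -4.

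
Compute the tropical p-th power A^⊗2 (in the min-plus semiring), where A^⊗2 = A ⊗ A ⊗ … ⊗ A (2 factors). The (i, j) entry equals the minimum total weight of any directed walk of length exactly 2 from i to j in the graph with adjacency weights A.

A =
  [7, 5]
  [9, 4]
A^⊗2 =
  [14, 9]
  [13, 8]

Each entry (A^⊗2)_ij equals the minimum over all length-2 walks i = v_0 → v_1 → … → v_2 = j of Σ_t A[v_t][v_{t+1}]. For example, for (i, j) = (0, 1) we minimise over 2 possible intermediate vertex sequences; the minimum is 9, attained along the walk 0 → 1 → 1.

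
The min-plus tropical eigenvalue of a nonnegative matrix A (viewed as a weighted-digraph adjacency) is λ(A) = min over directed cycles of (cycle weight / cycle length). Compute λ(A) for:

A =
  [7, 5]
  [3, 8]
λ(A) = 4

Enumerate directed cycles and compute their means (weight / length). Sample:
  cycle 0 → 0: weight = 7, length = 1, mean = 7/1 ≈ 7.000
  cycle 1 → 1: weight = 8, length = 1, mean = 8/1 ≈ 8.000
  cycle 0 → 1 → 0: weight = 8, length = 2, mean = 8/2 ≈ 4.000
  cycle 1 → 0 → 1: weight = 8, length = 2, mean = 8/2 ≈ 4.000
Minimum mean = 4.000, attained e.g. along the cycle 0 → 1 → 0 with weight 8 and length 2. So λ(A) = 8/2 = 4.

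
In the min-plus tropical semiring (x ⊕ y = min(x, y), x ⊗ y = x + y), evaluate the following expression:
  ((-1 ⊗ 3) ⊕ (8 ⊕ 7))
((-1 ⊗ 3) ⊕ (8 ⊕ 7)) = 2

Expand innermost to outermost. Recall ⊕ takes the minimum of its arguments and ⊗ takes their sum. Working out the expression ((-1 ⊗ 3) ⊕ (8 ⊕ 7)) gives 2.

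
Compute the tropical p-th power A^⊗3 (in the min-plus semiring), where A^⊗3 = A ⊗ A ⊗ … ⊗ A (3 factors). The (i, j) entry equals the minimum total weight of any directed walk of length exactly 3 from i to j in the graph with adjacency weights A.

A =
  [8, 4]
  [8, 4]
A^⊗3 =
  [16, 12]
  [16, 12]

Each entry (A^⊗3)_ij equals the minimum over all length-3 walks i = v_0 → v_1 → … → v_3 = j of Σ_t A[v_t][v_{t+1}]. For example, for (i, j) = (0, 1) we minimise over 4 possible intermediate vertex sequences; the minimum is 12, attained along the walk 0 → 1 → 1 → 1.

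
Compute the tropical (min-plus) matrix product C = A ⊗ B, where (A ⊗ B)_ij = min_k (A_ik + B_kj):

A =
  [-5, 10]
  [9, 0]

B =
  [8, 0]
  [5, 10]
A ⊗ B =
  [3, -5]
  [5, 9]

Apply the min-plus product entry-by-entry:
  C[0][0] = min over k of (A[0][0] + B[0][0] = -5 + 8 = 3, A[0][1] + B[1][0] = 10 + 5 = 15) = 3 (attained at k = 0)
  C[0][1] = min over k of (A[0][0] + B[0][1] = -5 + 0 = -5, A[0][1] + B[1][1] = 10 + 10 = 20) = -5 (attained at k = 0)
  C[1][0] = min over k of (A[1][0] + B[0][0] = 9 + 8 = 17, A[1][1] + B[1][0] = 0 + 5 = 5) = 5 (attained at k = 1)
  C[1][1] = min over k of (A[1][0] + B[0][1] = 9 + 0 = 9, A[1][1] + B[1][1] = 0 + 10 = 10) = 9 (attained at k = 0)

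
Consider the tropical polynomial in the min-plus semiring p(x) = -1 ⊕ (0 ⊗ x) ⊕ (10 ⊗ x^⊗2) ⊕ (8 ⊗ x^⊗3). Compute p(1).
p(1) = -1

A tropical monomial a ⊗ x^⊗i evaluates to a + i · x. Evaluating each term at x = 1:
  Term 0 contributes -1 + 0 · 1 = -1
  Term 1 contributes 0 + 1 · 1 = 1
  Term 2 contributes 10 + 2 · 1 = 12
  Term 3 contributes 8 + 3 · 1 = 11
p(1) = ⊕ of these = min[-1, 1, 12, 11] = -1.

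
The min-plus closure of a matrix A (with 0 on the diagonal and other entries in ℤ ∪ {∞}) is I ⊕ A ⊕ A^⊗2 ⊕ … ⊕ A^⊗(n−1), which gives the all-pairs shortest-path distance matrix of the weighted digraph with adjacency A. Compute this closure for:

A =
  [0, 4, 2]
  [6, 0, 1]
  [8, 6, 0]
Closure =
  [0, 4, 2]
  [6, 0, 1]
  [8, 6, 0]

This is the Floyd-Warshall all-pairs shortest-path computation. For each intermediate vertex k = 0, 1, …, 2, update dist[i][j] ← min(dist[i][j], dist[i][k] + dist[k][j]). The final matrix gives, for each (i, j), the minimum total weight of any directed path from i to j (possibly empty when i = j).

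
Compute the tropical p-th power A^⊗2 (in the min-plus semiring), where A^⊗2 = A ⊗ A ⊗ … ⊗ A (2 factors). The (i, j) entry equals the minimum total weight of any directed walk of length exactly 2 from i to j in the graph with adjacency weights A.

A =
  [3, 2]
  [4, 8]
A^⊗2 =
  [6, 5]
  [7, 6]

Each entry (A^⊗2)_ij equals the minimum over all length-2 walks i = v_0 → v_1 → … → v_2 = j of Σ_t A[v_t][v_{t+1}]. For example, for (i, j) = (0, 1) we minimise over 2 possible intermediate vertex sequences; the minimum is 5, attained along the walk 0 → 0 → 1.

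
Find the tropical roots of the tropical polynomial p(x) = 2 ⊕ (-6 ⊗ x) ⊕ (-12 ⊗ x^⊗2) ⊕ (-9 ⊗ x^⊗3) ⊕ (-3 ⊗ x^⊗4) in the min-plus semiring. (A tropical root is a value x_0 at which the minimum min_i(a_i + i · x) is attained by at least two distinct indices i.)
Roots: {-6, -3, 6, 8}

Each tropical root is a break point of the lower envelope of the lines y = a_i + i · x (there are 5 lines, with slopes 0, 1, ..., 4). Only the lines that attain the minimum somewhere contribute to roots; other lines are dominated. Here the surviving (envelope) indices are i = 4, i = 3, i = 2, i = 1, i = 0.
Intersections between consecutive envelope lines give the roots: for adjacent envelope indices i < j the intersection is x = (a_i − a_j) / (j − i). Reading off the sorted break points: {-6, -3, 6, 8}.
Verification: at each break x_0, at least two indices attain the minimum of min_i(a_i + i · x_0).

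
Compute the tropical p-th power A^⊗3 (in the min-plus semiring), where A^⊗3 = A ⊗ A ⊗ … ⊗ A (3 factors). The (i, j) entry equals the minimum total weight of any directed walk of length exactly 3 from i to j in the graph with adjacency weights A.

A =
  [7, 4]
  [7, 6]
A^⊗3 =
  [17, 15]
  [18, 17]

Each entry (A^⊗3)_ij equals the minimum over all length-3 walks i = v_0 → v_1 → … → v_3 = j of Σ_t A[v_t][v_{t+1}]. For example, for (i, j) = (0, 1) we minimise over 4 possible intermediate vertex sequences; the minimum is 15, attained along the walk 0 → 1 → 0 → 1.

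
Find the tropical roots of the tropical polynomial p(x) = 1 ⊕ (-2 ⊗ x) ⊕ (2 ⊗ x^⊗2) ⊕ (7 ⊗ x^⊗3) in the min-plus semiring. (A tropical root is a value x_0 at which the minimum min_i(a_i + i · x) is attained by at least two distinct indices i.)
Roots: {-5, -4, 3}

Each tropical root is a break point of the lower envelope of the lines y = a_i + i · x (there are 4 lines, with slopes 0, 1, ..., 3). Only the lines that attain the minimum somewhere contribute to roots; other lines are dominated. Here the surviving (envelope) indices are i = 3, i = 2, i = 1, i = 0.
Intersections between consecutive envelope lines give the roots: for adjacent envelope indices i < j the intersection is x = (a_i − a_j) / (j − i). Reading off the sorted break points: {-5, -4, 3}.
Verification: at each break x_0, at least two indices attain the minimum of min_i(a_i + i · x_0).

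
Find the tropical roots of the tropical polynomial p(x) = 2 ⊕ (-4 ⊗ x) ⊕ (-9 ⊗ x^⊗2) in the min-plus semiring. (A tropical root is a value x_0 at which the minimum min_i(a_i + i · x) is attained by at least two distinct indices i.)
Roots: {5, 6}

Each tropical root is a break point of the lower envelope of the lines y = a_i + i · x (there are 3 lines, with slopes 0, 1, ..., 2). Only the lines that attain the minimum somewhere contribute to roots; other lines are dominated. Here the surviving (envelope) indices are i = 2, i = 1, i = 0.
Intersections between consecutive envelope lines give the roots: for adjacent envelope indices i < j the intersection is x = (a_i − a_j) / (j − i). Reading off the sorted break points: {5, 6}.
Verification: at each break x_0, at least two indices attain the minimum of min_i(a_i + i · x_0).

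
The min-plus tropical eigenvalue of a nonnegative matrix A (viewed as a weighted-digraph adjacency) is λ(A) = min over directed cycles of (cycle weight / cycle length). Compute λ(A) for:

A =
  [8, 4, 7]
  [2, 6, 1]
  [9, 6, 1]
λ(A) = 1

Enumerate directed cycles and compute their means (weight / length). Sample:
  cycle 0 → 0: weight = 8, length = 1, mean = 8/1 ≈ 8.000
  cycle 1 → 1: weight = 6, length = 1, mean = 6/1 ≈ 6.000
  cycle 2 → 2: weight = 1, length = 1, mean = 1/1 ≈ 1.000
  cycle 0 → 1 → 0: weight = 6, length = 2, mean = 6/2 ≈ 3.000
  cycle 0 → 2 → 0: weight = 16, length = 2, mean = 16/2 ≈ 8.000
  cycle 1 → 0 → 1: weight = 6, length = 2, mean = 6/2 ≈ 3.000
Minimum mean = 1.000, attained e.g. along the cycle 2 → 2 with weight 1 and length 1. So λ(A) = 1/1 = 1.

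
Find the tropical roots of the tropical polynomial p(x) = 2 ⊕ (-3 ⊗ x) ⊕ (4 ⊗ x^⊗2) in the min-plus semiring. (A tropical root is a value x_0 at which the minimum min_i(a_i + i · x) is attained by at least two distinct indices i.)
Roots: {-7, 5}

Each tropical root is a break point of the lower envelope of the lines y = a_i + i · x (there are 3 lines, with slopes 0, 1, ..., 2). Only the lines that attain the minimum somewhere contribute to roots; other lines are dominated. Here the surviving (envelope) indices are i = 2, i = 1, i = 0.
Intersections between consecutive envelope lines give the roots: for adjacent envelope indices i < j the intersection is x = (a_i − a_j) / (j − i). Reading off the sorted break points: {-7, 5}.
Verification: at each break x_0, at least two indices attain the minimum of min_i(a_i + i · x_0).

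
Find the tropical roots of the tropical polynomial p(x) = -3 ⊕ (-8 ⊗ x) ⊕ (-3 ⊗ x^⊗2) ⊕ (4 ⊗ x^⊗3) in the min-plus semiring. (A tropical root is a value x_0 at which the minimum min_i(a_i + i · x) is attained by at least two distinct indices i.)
Roots: {-7, -5, 5}

Each tropical root is a break point of the lower envelope of the lines y = a_i + i · x (there are 4 lines, with slopes 0, 1, ..., 3). Only the lines that attain the minimum somewhere contribute to roots; other lines are dominated. Here the surviving (envelope) indices are i = 3, i = 2, i = 1, i = 0.
Intersections between consecutive envelope lines give the roots: for adjacent envelope indices i < j the intersection is x = (a_i − a_j) / (j − i). Reading off the sorted break points: {-7, -5, 5}.
Verification: at each break x_0, at least two indices attain the minimum of min_i(a_i + i · x_0).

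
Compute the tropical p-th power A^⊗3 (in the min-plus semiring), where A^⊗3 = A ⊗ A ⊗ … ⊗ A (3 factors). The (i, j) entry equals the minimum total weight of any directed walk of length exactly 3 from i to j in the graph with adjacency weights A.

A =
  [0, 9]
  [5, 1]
A^⊗3 =
  [0, 9]
  [5, 3]

Each entry (A^⊗3)_ij equals the minimum over all length-3 walks i = v_0 → v_1 → … → v_3 = j of Σ_t A[v_t][v_{t+1}]. For example, for (i, j) = (0, 1) we minimise over 4 possible intermediate vertex sequences; the minimum is 9, attained along the walk 0 → 0 → 0 → 1.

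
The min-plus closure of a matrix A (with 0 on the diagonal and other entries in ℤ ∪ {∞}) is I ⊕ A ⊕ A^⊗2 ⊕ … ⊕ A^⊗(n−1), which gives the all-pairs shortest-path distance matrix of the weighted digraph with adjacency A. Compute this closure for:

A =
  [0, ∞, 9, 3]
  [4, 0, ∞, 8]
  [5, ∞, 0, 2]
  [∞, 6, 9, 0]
Closure =
  [0, 9, 9, 3]
  [4, 0, 13, 7]
  [5, 8, 0, 2]
  [10, 6, 9, 0]

This is the Floyd-Warshall all-pairs shortest-path computation. For each intermediate vertex k = 0, 1, …, 3, update dist[i][j] ← min(dist[i][j], dist[i][k] + dist[k][j]). The final matrix gives, for each (i, j), the minimum total weight of any directed path from i to j (possibly empty when i = j).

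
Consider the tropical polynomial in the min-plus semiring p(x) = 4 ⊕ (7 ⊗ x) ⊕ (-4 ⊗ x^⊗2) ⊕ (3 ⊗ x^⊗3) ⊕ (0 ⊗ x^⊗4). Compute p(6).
p(6) = 4

A tropical monomial a ⊗ x^⊗i evaluates to a + i · x. Evaluating each term at x = 6:
  Term 0 contributes 4 + 0 · 6 = 4
  Term 1 contributes 7 + 1 · 6 = 13
  Term 2 contributes -4 + 2 · 6 = 8
  Term 3 contributes 3 + 3 · 6 = 21
  Term 4 contributes 0 + 4 · 6 = 24
p(6) = ⊕ of these = min[4, 13, 8, 21, 24] = 4.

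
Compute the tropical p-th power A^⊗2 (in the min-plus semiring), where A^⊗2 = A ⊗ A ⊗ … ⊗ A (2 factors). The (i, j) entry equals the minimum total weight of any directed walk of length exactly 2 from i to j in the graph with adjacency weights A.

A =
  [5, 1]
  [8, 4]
A^⊗2 =
  [9, 5]
  [12, 8]

Each entry (A^⊗2)_ij equals the minimum over all length-2 walks i = v_0 → v_1 → … → v_2 = j of Σ_t A[v_t][v_{t+1}]. For example, for (i, j) = (0, 1) we minimise over 2 possible intermediate vertex sequences; the minimum is 5, attained along the walk 0 → 1 → 1.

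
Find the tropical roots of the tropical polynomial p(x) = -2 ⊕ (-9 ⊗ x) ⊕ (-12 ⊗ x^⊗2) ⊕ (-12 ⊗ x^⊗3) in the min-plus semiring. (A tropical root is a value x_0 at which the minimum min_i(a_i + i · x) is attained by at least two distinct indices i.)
Roots: {0, 3, 7}

Each tropical root is a break point of the lower envelope of the lines y = a_i + i · x (there are 4 lines, with slopes 0, 1, ..., 3). Only the lines that attain the minimum somewhere contribute to roots; other lines are dominated. Here the surviving (envelope) indices are i = 3, i = 2, i = 1, i = 0.
Intersections between consecutive envelope lines give the roots: for adjacent envelope indices i < j the intersection is x = (a_i − a_j) / (j − i). Reading off the sorted break points: {0, 3, 7}.
Verification: at each break x_0, at least two indices attain the minimum of min_i(a_i + i · x_0).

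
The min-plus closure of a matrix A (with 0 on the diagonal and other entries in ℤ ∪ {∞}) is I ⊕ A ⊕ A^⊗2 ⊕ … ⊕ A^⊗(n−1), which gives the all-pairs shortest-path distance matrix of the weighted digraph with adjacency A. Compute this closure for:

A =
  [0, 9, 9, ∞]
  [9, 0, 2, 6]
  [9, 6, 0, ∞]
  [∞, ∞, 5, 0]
Closure =
  [0, 9, 9, 15]
  [9, 0, 2, 6]
  [9, 6, 0, 12]
  [14, 11, 5, 0]

This is the Floyd-Warshall all-pairs shortest-path computation. For each intermediate vertex k = 0, 1, …, 3, update dist[i][j] ← min(dist[i][j], dist[i][k] + dist[k][j]). The final matrix gives, for each (i, j), the minimum total weight of any directed path from i to j (possibly empty when i = j).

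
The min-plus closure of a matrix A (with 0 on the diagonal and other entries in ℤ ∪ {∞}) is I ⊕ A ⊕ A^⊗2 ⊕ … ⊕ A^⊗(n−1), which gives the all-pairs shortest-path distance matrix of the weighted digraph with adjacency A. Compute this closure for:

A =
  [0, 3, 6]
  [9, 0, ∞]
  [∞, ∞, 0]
Closure =
  [0, 3, 6]
  [9, 0, 15]
  [∞, ∞, 0]

This is the Floyd-Warshall all-pairs shortest-path computation. For each intermediate vertex k = 0, 1, …, 2, update dist[i][j] ← min(dist[i][j], dist[i][k] + dist[k][j]). The final matrix gives, for each (i, j), the minimum total weight of any directed path from i to j (possibly empty when i = j).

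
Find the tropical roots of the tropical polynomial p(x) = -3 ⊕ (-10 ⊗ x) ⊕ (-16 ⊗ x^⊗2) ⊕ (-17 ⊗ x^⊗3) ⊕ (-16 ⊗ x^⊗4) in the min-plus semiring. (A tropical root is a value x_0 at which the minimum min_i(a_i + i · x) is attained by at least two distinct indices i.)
Roots: {-1, 1, 6, 7}

Each tropical root is a break point of the lower envelope of the lines y = a_i + i · x (there are 5 lines, with slopes 0, 1, ..., 4). Only the lines that attain the minimum somewhere contribute to roots; other lines are dominated. Here the surviving (envelope) indices are i = 4, i = 3, i = 2, i = 1, i = 0.
Intersections between consecutive envelope lines give the roots: for adjacent envelope indices i < j the intersection is x = (a_i − a_j) / (j − i). Reading off the sorted break points: {-1, 1, 6, 7}.
Verification: at each break x_0, at least two indices attain the minimum of min_i(a_i + i · x_0).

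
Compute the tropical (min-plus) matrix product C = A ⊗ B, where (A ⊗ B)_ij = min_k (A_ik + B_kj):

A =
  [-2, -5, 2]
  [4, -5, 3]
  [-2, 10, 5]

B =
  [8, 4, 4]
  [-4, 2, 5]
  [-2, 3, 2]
A ⊗ B =
  [-9, -3, 0]
  [-9, -3, 0]
  [3, 2, 2]

Apply the min-plus product entry-by-entry:
  C[0][0] = min over k of (A[0][0] + B[0][0] = -2 + 8 = 6, A[0][1] + B[1][0] = -5 + -4 = -9, A[0][2] + B[2][0] = 2 + -2 = 0) = -9 (attained at k = 1)
  C[0][1] = min over k of (A[0][0] + B[0][1] = -2 + 4 = 2, A[0][1] + B[1][1] = -5 + 2 = -3, A[0][2] + B[2][1] = 2 + 3 = 5) = -3 (attained at k = 1)
  C[0][2] = min over k of (A[0][0] + B[0][2] = -2 + 4 = 2, A[0][1] + B[1][2] = -5 + 5 = 0, A[0][2] + B[2][2] = 2 + 2 = 4) = 0 (attained at k = 1)
  C[1][0] = min over k of (A[1][0] + B[0][0] = 4 + 8 = 12, A[1][1] + B[1][0] = -5 + -4 = -9, A[1][2] + B[2][0] = 3 + -2 = 1) = -9 (attained at k = 1)
  C[1][1] = min over k of (A[1][0] + B[0][1] = 4 + 4 = 8, A[1][1] + B[1][1] = -5 + 2 = -3, A[1][2] + B[2][1] = 3 + 3 = 6) = -3 (attained at k = 1)
  C[1][2] = min over k of (A[1][0] + B[0][2] = 4 + 4 = 8, A[1][1] + B[1][2] = -5 + 5 = 0, A[1][2] + B[2][2] = 3 + 2 = 5) = 0 (attained at k = 1)
  C[2][0] = min over k of (A[2][0] + B[0][0] = -2 + 8 = 6, A[2][1] + B[1][0] = 10 + -4 = 6, A[2][2] + B[2][0] = 5 + -2 = 3) = 3 (attained at k = 2)
  C[2][1] = min over k of (A[2][0] + B[0][1] = -2 + 4 = 2, A[2][1] + B[1][1] = 10 + 2 = 12, A[2][2] + B[2][1] = 5 + 3 = 8) = 2 (attained at k = 0)
  C[2][2] = min over k of (A[2][0] + B[0][2] = -2 + 4 = 2, A[2][1] + B[1][2] = 10 + 5 = 15, A[2][2] + B[2][2] = 5 + 2 = 7) = 2 (attained at k = 0)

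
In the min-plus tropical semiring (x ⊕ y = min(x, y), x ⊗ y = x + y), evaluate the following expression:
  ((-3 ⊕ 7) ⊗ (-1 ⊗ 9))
((-3 ⊕ 7) ⊗ (-1 ⊗ 9)) = 5

Expand innermost to outermost. Recall ⊕ takes the minimum of its arguments and ⊗ takes their sum. Working out the expression ((-3 ⊕ 7) ⊗ (-1 ⊗ 9)) gives 5.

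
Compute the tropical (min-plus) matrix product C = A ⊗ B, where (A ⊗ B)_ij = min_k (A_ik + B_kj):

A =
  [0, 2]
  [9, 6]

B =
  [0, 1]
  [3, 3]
A ⊗ B =
  [0, 1]
  [9, 9]

Apply the min-plus product entry-by-entry:
  C[0][0] = min over k of (A[0][0] + B[0][0] = 0 + 0 = 0, A[0][1] + B[1][0] = 2 + 3 = 5) = 0 (attained at k = 0)
  C[0][1] = min over k of (A[0][0] + B[0][1] = 0 + 1 = 1, A[0][1] + B[1][1] = 2 + 3 = 5) = 1 (attained at k = 0)
  C[1][0] = min over k of (A[1][0] + B[0][0] = 9 + 0 = 9, A[1][1] + B[1][0] = 6 + 3 = 9) = 9 (attained at k = 0)
  C[1][1] = min over k of (A[1][0] + B[0][1] = 9 + 1 = 10, A[1][1] + B[1][1] = 6 + 3 = 9) = 9 (attained at k = 1)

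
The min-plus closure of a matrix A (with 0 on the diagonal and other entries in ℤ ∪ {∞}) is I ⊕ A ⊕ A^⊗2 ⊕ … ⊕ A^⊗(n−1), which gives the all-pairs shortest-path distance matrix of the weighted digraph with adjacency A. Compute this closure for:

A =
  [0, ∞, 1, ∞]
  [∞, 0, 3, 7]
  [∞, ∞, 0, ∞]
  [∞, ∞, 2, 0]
Closure =
  [0, ∞, 1, ∞]
  [∞, 0, 3, 7]
  [∞, ∞, 0, ∞]
  [∞, ∞, 2, 0]

This is the Floyd-Warshall all-pairs shortest-path computation. For each intermediate vertex k = 0, 1, …, 3, update dist[i][j] ← min(dist[i][j], dist[i][k] + dist[k][j]). The final matrix gives, for each (i, j), the minimum total weight of any directed path from i to j (possibly empty when i = j).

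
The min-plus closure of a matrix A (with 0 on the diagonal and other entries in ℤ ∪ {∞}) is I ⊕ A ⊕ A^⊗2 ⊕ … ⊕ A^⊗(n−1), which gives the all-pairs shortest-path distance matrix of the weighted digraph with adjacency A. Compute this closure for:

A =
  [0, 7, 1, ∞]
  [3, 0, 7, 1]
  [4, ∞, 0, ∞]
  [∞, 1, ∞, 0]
Closure =
  [0, 7, 1, 8]
  [3, 0, 4, 1]
  [4, 11, 0, 12]
  [4, 1, 5, 0]

This is the Floyd-Warshall all-pairs shortest-path computation. For each intermediate vertex k = 0, 1, …, 3, update dist[i][j] ← min(dist[i][j], dist[i][k] + dist[k][j]). The final matrix gives, for each (i, j), the minimum total weight of any directed path from i to j (possibly empty when i = j).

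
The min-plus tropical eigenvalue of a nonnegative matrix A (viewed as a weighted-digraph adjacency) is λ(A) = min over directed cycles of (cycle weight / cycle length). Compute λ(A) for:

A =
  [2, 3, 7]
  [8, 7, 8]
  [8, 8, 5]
λ(A) = 2

Enumerate directed cycles and compute their means (weight / length). Sample:
  cycle 0 → 0: weight = 2, length = 1, mean = 2/1 ≈ 2.000
  cycle 1 → 1: weight = 7, length = 1, mean = 7/1 ≈ 7.000
  cycle 2 → 2: weight = 5, length = 1, mean = 5/1 ≈ 5.000
  cycle 0 → 1 → 0: weight = 11, length = 2, mean = 11/2 ≈ 5.500
  cycle 0 → 2 → 0: weight = 15, length = 2, mean = 15/2 ≈ 7.500
  cycle 1 → 0 → 1: weight = 11, length = 2, mean = 11/2 ≈ 5.500
Minimum mean = 2.000, attained e.g. along the cycle 0 → 0 with weight 2 and length 1. So λ(A) = 2/1 = 2.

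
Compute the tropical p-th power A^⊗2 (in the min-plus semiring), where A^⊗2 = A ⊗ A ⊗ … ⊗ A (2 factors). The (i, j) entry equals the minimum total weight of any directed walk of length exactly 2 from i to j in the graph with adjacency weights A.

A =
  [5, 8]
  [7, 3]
A^⊗2 =
  [10, 11]
  [10, 6]

Each entry (A^⊗2)_ij equals the minimum over all length-2 walks i = v_0 → v_1 → … → v_2 = j of Σ_t A[v_t][v_{t+1}]. For example, for (i, j) = (0, 1) we minimise over 2 possible intermediate vertex sequences; the minimum is 11, attained along the walk 0 → 1 → 1.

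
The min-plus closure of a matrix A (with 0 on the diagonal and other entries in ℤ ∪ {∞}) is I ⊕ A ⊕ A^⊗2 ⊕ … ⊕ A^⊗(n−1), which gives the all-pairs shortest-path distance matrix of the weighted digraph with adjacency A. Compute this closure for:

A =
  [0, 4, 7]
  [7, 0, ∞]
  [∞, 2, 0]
Closure =
  [0, 4, 7]
  [7, 0, 14]
  [9, 2, 0]

This is the Floyd-Warshall all-pairs shortest-path computation. For each intermediate vertex k = 0, 1, …, 2, update dist[i][j] ← min(dist[i][j], dist[i][k] + dist[k][j]). The final matrix gives, for each (i, j), the minimum total weight of any directed path from i to j (possibly empty when i = j).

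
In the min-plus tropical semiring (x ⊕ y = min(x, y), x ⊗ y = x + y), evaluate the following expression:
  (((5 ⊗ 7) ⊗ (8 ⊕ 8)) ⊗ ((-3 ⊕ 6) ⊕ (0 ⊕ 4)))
(((5 ⊗ 7) ⊗ (8 ⊕ 8)) ⊗ ((-3 ⊕ 6) ⊕ (0 ⊕ 4))) = 17

Expand innermost to outermost. Recall ⊕ takes the minimum of its arguments and ⊗ takes their sum. Working out the expression (((5 ⊗ 7) ⊗ (8 ⊕ 8)) ⊗ ((-3 ⊕ 6) ⊕ (0 ⊕ 4))) gives 17.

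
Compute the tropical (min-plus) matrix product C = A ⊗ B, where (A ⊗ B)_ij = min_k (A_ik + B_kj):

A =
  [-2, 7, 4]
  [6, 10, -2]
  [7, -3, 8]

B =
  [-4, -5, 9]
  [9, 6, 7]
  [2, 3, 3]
A ⊗ B =
  [-6, -7, 7]
  [0, 1, 1]
  [3, 2, 4]

Apply the min-plus product entry-by-entry:
  C[0][0] = min over k of (A[0][0] + B[0][0] = -2 + -4 = -6, A[0][1] + B[1][0] = 7 + 9 = 16, A[0][2] + B[2][0] = 4 + 2 = 6) = -6 (attained at k = 0)
  C[0][1] = min over k of (A[0][0] + B[0][1] = -2 + -5 = -7, A[0][1] + B[1][1] = 7 + 6 = 13, A[0][2] + B[2][1] = 4 + 3 = 7) = -7 (attained at k = 0)
  C[0][2] = min over k of (A[0][0] + B[0][2] = -2 + 9 = 7, A[0][1] + B[1][2] = 7 + 7 = 14, A[0][2] + B[2][2] = 4 + 3 = 7) = 7 (attained at k = 0)
  C[1][0] = min over k of (A[1][0] + B[0][0] = 6 + -4 = 2, A[1][1] + B[1][0] = 10 + 9 = 19, A[1][2] + B[2][0] = -2 + 2 = 0) = 0 (attained at k = 2)
  C[1][1] = min over k of (A[1][0] + B[0][1] = 6 + -5 = 1, A[1][1] + B[1][1] = 10 + 6 = 16, A[1][2] + B[2][1] = -2 + 3 = 1) = 1 (attained at k = 0)
  C[1][2] = min over k of (A[1][0] + B[0][2] = 6 + 9 = 15, A[1][1] + B[1][2] = 10 + 7 = 17, A[1][2] + B[2][2] = -2 + 3 = 1) = 1 (attained at k = 2)
  C[2][0] = min over k of (A[2][0] + B[0][0] = 7 + -4 = 3, A[2][1] + B[1][0] = -3 + 9 = 6, A[2][2] + B[2][0] = 8 + 2 = 10) = 3 (attained at k = 0)
  C[2][1] = min over k of (A[2][0] + B[0][1] = 7 + -5 = 2, A[2][1] + B[1][1] = -3 + 6 = 3, A[2][2] + B[2][1] = 8 + 3 = 11) = 2 (attained at k = 0)
  C[2][2] = min over k of (A[2][0] + B[0][2] = 7 + 9 = 16, A[2][1] + B[1][2] = -3 + 7 = 4, A[2][2] + B[2][2] = 8 + 3 = 11) = 4 (attained at k = 1)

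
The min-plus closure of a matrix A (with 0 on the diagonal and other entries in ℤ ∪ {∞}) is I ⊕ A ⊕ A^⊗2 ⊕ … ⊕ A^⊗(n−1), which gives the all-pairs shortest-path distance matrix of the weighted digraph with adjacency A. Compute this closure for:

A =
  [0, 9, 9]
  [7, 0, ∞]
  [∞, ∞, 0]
Closure =
  [0, 9, 9]
  [7, 0, 16]
  [∞, ∞, 0]

This is the Floyd-Warshall all-pairs shortest-path computation. For each intermediate vertex k = 0, 1, …, 2, update dist[i][j] ← min(dist[i][j], dist[i][k] + dist[k][j]). The final matrix gives, for each (i, j), the minimum total weight of any directed path from i to j (possibly empty when i = j).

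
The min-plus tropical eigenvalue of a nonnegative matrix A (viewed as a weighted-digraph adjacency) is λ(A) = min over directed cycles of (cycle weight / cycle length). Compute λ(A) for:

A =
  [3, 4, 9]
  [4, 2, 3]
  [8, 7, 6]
λ(A) = 2

Enumerate directed cycles and compute their means (weight / length). Sample:
  cycle 0 → 0: weight = 3, length = 1, mean = 3/1 ≈ 3.000
  cycle 1 → 1: weight = 2, length = 1, mean = 2/1 ≈ 2.000
  cycle 2 → 2: weight = 6, length = 1, mean = 6/1 ≈ 6.000
  cycle 0 → 1 → 0: weight = 8, length = 2, mean = 8/2 ≈ 4.000
  cycle 0 → 2 → 0: weight = 17, length = 2, mean = 17/2 ≈ 8.500
  cycle 1 → 0 → 1: weight = 8, length = 2, mean = 8/2 ≈ 4.000
Minimum mean = 2.000, attained e.g. along the cycle 1 → 1 with weight 2 and length 1. So λ(A) = 2/1 = 2.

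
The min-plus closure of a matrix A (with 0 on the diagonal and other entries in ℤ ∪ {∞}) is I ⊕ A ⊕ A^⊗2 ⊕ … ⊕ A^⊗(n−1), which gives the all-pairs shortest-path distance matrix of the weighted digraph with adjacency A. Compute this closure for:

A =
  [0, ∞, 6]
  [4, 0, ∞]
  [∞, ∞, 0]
Closure =
  [0, ∞, 6]
  [4, 0, 10]
  [∞, ∞, 0]

This is the Floyd-Warshall all-pairs shortest-path computation. For each intermediate vertex k = 0, 1, …, 2, update dist[i][j] ← min(dist[i][j], dist[i][k] + dist[k][j]). The final matrix gives, for each (i, j), the minimum total weight of any directed path from i to j (possibly empty when i = j).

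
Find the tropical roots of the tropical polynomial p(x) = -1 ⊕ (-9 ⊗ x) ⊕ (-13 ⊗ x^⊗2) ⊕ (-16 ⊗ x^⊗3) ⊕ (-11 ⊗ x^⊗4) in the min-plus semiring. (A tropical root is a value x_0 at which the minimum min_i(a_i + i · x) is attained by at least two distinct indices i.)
Roots: {-5, 3, 4, 8}

Each tropical root is a break point of the lower envelope of the lines y = a_i + i · x (there are 5 lines, with slopes 0, 1, ..., 4). Only the lines that attain the minimum somewhere contribute to roots; other lines are dominated. Here the surviving (envelope) indices are i = 4, i = 3, i = 2, i = 1, i = 0.
Intersections between consecutive envelope lines give the roots: for adjacent envelope indices i < j the intersection is x = (a_i − a_j) / (j − i). Reading off the sorted break points: {-5, 3, 4, 8}.
Verification: at each break x_0, at least two indices attain the minimum of min_i(a_i + i · x_0).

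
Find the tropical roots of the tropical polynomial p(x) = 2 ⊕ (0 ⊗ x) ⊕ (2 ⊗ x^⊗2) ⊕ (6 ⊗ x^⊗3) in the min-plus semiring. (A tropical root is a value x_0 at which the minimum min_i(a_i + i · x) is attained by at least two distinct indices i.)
Roots: {-4, -2, 2}

Each tropical root is a break point of the lower envelope of the lines y = a_i + i · x (there are 4 lines, with slopes 0, 1, ..., 3). Only the lines that attain the minimum somewhere contribute to roots; other lines are dominated. Here the surviving (envelope) indices are i = 3, i = 2, i = 1, i = 0.
Intersections between consecutive envelope lines give the roots: for adjacent envelope indices i < j the intersection is x = (a_i − a_j) / (j − i). Reading off the sorted break points: {-4, -2, 2}.
Verification: at each break x_0, at least two indices attain the minimum of min_i(a_i + i · x_0).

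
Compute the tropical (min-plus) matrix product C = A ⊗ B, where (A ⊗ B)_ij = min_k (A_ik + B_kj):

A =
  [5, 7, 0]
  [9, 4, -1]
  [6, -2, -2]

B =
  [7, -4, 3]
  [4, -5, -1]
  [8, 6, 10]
A ⊗ B =
  [8, 1, 6]
  [7, -1, 3]
  [2, -7, -3]

Apply the min-plus product entry-by-entry:
  C[0][0] = min over k of (A[0][0] + B[0][0] = 5 + 7 = 12, A[0][1] + B[1][0] = 7 + 4 = 11, A[0][2] + B[2][0] = 0 + 8 = 8) = 8 (attained at k = 2)
  C[0][1] = min over k of (A[0][0] + B[0][1] = 5 + -4 = 1, A[0][1] + B[1][1] = 7 + -5 = 2, A[0][2] + B[2][1] = 0 + 6 = 6) = 1 (attained at k = 0)
  C[0][2] = min over k of (A[0][0] + B[0][2] = 5 + 3 = 8, A[0][1] + B[1][2] = 7 + -1 = 6, A[0][2] + B[2][2] = 0 + 10 = 10) = 6 (attained at k = 1)
  C[1][0] = min over k of (A[1][0] + B[0][0] = 9 + 7 = 16, A[1][1] + B[1][0] = 4 + 4 = 8, A[1][2] + B[2][0] = -1 + 8 = 7) = 7 (attained at k = 2)
  C[1][1] = min over k of (A[1][0] + B[0][1] = 9 + -4 = 5, A[1][1] + B[1][1] = 4 + -5 = -1, A[1][2] + B[2][1] = -1 + 6 = 5) = -1 (attained at k = 1)
  C[1][2] = min over k of (A[1][0] + B[0][2] = 9 + 3 = 12, A[1][1] + B[1][2] = 4 + -1 = 3, A[1][2] + B[2][2] = -1 + 10 = 9) = 3 (attained at k = 1)
  C[2][0] = min over k of (A[2][0] + B[0][0] = 6 + 7 = 13, A[2][1] + B[1][0] = -2 + 4 = 2, A[2][2] + B[2][0] = -2 + 8 = 6) = 2 (attained at k = 1)
  C[2][1] = min over k of (A[2][0] + B[0][1] = 6 + -4 = 2, A[2][1] + B[1][1] = -2 + -5 = -7, A[2][2] + B[2][1] = -2 + 6 = 4) = -7 (attained at k = 1)
  C[2][2] = min over k of (A[2][0] + B[0][2] = 6 + 3 = 9, A[2][1] + B[1][2] = -2 + -1 = -3, A[2][2] + B[2][2] = -2 + 10 = 8) = -3 (attained at k = 1)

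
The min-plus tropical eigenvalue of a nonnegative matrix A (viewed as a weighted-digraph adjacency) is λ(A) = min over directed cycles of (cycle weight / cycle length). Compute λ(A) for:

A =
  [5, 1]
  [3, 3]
λ(A) = 2

Enumerate directed cycles and compute their means (weight / length). Sample:
  cycle 0 → 0: weight = 5, length = 1, mean = 5/1 ≈ 5.000
  cycle 1 → 1: weight = 3, length = 1, mean = 3/1 ≈ 3.000
  cycle 0 → 1 → 0: weight = 4, length = 2, mean = 4/2 ≈ 2.000
  cycle 1 → 0 → 1: weight = 4, length = 2, mean = 4/2 ≈ 2.000
Minimum mean = 2.000, attained e.g. along the cycle 0 → 1 → 0 with weight 4 and length 2. So λ(A) = 4/2 = 2.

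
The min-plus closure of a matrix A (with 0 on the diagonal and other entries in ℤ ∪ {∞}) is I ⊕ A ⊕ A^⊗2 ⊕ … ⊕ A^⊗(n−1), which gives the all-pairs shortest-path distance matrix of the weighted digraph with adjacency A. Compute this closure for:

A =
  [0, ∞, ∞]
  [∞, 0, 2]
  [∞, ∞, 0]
Closure =
  [0, ∞, ∞]
  [∞, 0, 2]
  [∞, ∞, 0]

This is the Floyd-Warshall all-pairs shortest-path computation. For each intermediate vertex k = 0, 1, …, 2, update dist[i][j] ← min(dist[i][j], dist[i][k] + dist[k][j]). The final matrix gives, for each (i, j), the minimum total weight of any directed path from i to j (possibly empty when i = j).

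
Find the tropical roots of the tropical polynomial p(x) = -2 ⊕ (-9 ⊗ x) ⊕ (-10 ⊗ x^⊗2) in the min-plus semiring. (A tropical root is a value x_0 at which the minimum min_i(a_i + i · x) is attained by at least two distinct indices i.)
Roots: {1, 7}

Each tropical root is a break point of the lower envelope of the lines y = a_i + i · x (there are 3 lines, with slopes 0, 1, ..., 2). Only the lines that attain the minimum somewhere contribute to roots; other lines are dominated. Here the surviving (envelope) indices are i = 2, i = 1, i = 0.
Intersections between consecutive envelope lines give the roots: for adjacent envelope indices i < j the intersection is x = (a_i − a_j) / (j − i). Reading off the sorted break points: {1, 7}.
Verification: at each break x_0, at least two indices attain the minimum of min_i(a_i + i · x_0).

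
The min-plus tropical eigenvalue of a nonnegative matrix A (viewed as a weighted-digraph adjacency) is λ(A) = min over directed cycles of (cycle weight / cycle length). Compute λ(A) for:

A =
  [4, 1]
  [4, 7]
λ(A) = 5/2

Enumerate directed cycles and compute their means (weight / length). Sample:
  cycle 0 → 0: weight = 4, length = 1, mean = 4/1 ≈ 4.000
  cycle 1 → 1: weight = 7, length = 1, mean = 7/1 ≈ 7.000
  cycle 0 → 1 → 0: weight = 5, length = 2, mean = 5/2 ≈ 2.500
  cycle 1 → 0 → 1: weight = 5, length = 2, mean = 5/2 ≈ 2.500
Minimum mean = 2.500, attained e.g. along the cycle 0 → 1 → 0 with weight 5 and length 2. So λ(A) = 5/2 = 5/2.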